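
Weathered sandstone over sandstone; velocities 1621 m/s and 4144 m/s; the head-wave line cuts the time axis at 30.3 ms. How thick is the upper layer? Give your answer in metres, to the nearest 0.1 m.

θ_c = arcsin(1621/4144) = 23.03°; cos θ_c = 0.9203.
tᵢ = 2h cos θ_c/V₁ ⇒ h = tᵢ·V₁/(2 cos θ_c) = 0.0303·1621/(2·0.9203) = 26.68 m.

26.7 m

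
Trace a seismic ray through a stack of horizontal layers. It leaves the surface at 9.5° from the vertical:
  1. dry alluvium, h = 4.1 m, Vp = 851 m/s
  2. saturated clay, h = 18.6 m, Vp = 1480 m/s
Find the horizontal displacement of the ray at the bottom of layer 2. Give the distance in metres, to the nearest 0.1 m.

p = sin θ₁/V₁ = sin 9.5°/851 = 1.9395e-04 s/m is conserved through the stack.
Layer 1: θ = 9.50°; offset = 4.1·tan 9.50° = 0.686 m.
Layer 2: sin θ = p·1480 = 0.2870 → θ = 16.68°; offset = 18.6·tan 16.68° = 5.573 m.
Summing the layer offsets gives 6.260 m.

6.3 m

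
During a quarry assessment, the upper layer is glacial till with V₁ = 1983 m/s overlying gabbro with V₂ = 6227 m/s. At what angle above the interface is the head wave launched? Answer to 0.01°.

71.43°

Critical incidence: sin θ_c = V₁/V₂ = 1983/6227 = 0.3185.
θ_c = arcsin 0.3185 = 18.57°.
Measured from the interface: 90° − 18.57° = 71.43°.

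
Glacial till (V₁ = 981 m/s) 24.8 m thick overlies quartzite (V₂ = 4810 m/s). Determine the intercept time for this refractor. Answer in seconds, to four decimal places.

0.0495 s

θ_c = arcsin(V₁/V₂) = arcsin(981/4810) = 11.77°; cos θ_c = 0.9790.
tᵢ = 2h·cos θ_c / V₁ = 2·24.8·0.9790 / 981 = 0.04950 s.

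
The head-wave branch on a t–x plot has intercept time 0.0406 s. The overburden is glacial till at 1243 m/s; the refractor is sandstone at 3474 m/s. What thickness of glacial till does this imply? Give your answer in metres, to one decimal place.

θ_c = arcsin(1243/3474) = 20.97°; cos θ_c = 0.9338.
tᵢ = 2h cos θ_c/V₁ ⇒ h = tᵢ·V₁/(2 cos θ_c) = 0.0406·1243/(2·0.9338) = 27.02 m.

27.0 m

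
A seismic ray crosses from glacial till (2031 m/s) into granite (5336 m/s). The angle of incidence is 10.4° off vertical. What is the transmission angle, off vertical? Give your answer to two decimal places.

sin θ₁/V₁ = sin θ₂/V₂ ⇒ sin θ₂ = 5336·sin 10.4°/2031 = 5336·0.1805/2031 = 0.4743.
θ₂ = arcsin 0.4743 = 28.31° from the normal.

28.31°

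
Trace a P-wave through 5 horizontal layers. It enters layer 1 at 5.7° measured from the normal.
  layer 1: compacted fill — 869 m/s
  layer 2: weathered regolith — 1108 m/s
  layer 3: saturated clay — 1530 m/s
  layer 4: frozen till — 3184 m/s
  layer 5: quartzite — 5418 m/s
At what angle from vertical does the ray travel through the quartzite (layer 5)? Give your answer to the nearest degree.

38°

Ray parameter p = sin 5.7° / 869 = 1.1429e-04 s/m.
sin θ_5 = p·V_5 = 1.1429e-04 × 5418 = 0.6192.
θ_5 = 38.26° from the vertical.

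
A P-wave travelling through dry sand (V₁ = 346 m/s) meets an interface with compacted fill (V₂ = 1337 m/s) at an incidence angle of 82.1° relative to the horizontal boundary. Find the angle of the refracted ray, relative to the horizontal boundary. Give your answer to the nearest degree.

58°

Convert to the normal: θ₁ = 90° − 82.1° = 7.9°.
sin θ₁/V₁ = sin θ₂/V₂ ⇒ sin θ₂ = 1337·sin 7.9°/346 = 1337·0.1374/346 = 0.5311.
θ₂ = arcsin 0.5311 = 32.08° from the normal.
From the interface: 90° − 32.08° = 57.92°.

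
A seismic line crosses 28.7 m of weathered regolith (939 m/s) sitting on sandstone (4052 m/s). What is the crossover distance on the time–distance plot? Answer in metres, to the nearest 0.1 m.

72.7 m

θ_c = arcsin(939/4052) = 13.40°, so cos θ_c = 0.9728 and tᵢ = 2h cos θ_c/V₁ = 0.0595 s.
At crossover x/V₁ = x/V₂ + tᵢ ⇒ x = tᵢ/(1/V₁ − 1/V₂) = 0.05946/(1.0650e-03 − 2.4679e-04) = 72.68 m.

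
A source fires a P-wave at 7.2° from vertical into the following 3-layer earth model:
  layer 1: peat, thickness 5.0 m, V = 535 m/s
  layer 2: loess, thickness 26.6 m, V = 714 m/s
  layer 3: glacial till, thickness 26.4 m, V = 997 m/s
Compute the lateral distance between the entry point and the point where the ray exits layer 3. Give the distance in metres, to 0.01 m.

Apply Snell's law at each interface; in layer i the horizontal offset is hᵢ·tan θᵢ.
Layer 1: θ = 7.20°; offset = 5.0·tan 7.20° = 0.6316 m.
Layer 2: sin θ = 714·sin 7.2°/535 = 0.1673, θ = 9.63°; offset = 26.6·tan 9.63° = 4.5129 m.
Layer 3: sin θ = 997·sin 7.2°/535 = 0.2336, θ = 13.51°; offset = 26.4·tan 13.51° = 6.3415 m.
Summing the layer offsets gives 11.4860 m.

11.49 m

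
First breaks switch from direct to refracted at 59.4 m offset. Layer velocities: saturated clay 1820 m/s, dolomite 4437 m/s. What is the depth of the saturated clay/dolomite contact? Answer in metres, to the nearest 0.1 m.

x_cross = 2h·√((V₂+V₁)/(V₂−V₁)) → h = x_cross / (2·√((V₂+V₁)/(V₂−V₁))).
√((V₂+V₁)/(V₂−V₁)) = √((4437+1820)/(4437−1820)) = 1.5463.
h = 59.4 / (2·1.5463) = 19.21 m.

19.2 m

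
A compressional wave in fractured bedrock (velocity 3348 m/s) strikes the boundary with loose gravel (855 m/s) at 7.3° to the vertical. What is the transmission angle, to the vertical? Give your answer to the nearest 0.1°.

Snell's law: sin θ₂ = (V₂/V₁)·sin θ₁ = (855/3348)·sin 7.3° = 0.0324.
θ₂ = arcsin 0.0324 = 1.86° from the normal.

1.9°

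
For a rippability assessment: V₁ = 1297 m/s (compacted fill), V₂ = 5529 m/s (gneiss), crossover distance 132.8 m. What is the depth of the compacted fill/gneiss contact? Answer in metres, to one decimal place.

52.3 m

h = (x_cross/2)·√((V₂−V₁)/(V₂+V₁)).
(V₂−V₁)/(V₂+V₁) = (5529−1297)/(5529+1297) = 0.6200; √ = 0.7874.
h = (132.8/2)·0.7874 = 52.28 m.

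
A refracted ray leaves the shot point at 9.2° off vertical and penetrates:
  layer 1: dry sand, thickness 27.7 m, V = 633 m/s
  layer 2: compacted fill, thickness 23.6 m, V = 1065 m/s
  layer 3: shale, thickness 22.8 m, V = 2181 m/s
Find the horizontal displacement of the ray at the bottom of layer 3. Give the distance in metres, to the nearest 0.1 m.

p = sin θ₁/V₁ = sin 9.2°/633 = 2.5258e-04 s/m is conserved through the stack.
Layer 1: θ = 9.20°; offset = 27.7·tan 9.20° = 4.486 m.
Layer 2: sin θ = p·1065 = 0.2690 → θ = 15.60°; offset = 23.6·tan 15.60° = 6.591 m.
Layer 3: sin θ = p·2181 = 0.5509 → θ = 33.43°; offset = 22.8·tan 33.43° = 15.049 m.
Total horizontal offset = 26.127 m.

26.1 m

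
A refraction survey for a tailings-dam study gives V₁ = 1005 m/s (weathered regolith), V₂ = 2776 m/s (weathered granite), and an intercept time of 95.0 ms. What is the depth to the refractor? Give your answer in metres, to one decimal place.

h = tᵢ·V₁·V₂ / (2·√(V₂²−V₁²)).
√(V₂²−V₁²) = √(2776² − 1005²) = 2587.7 m/s.
h = 0.095 s × 1005 × 2776 / (2 × 2587.7) = 51.21 m.

51.2 m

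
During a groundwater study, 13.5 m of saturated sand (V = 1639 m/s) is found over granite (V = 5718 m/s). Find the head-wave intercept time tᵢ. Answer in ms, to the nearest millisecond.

16 ms

θ_c = arcsin(V₁/V₂) = arcsin(1639/5718) = 16.66°; cos θ_c = 0.9580.
tᵢ = 2h·cos θ_c / V₁ = 2·13.5·0.9580 / 1639 = 0.01578 s.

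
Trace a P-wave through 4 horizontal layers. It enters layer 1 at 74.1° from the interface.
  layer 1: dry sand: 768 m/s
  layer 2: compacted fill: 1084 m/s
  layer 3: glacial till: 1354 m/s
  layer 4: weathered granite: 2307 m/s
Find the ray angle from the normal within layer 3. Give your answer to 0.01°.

28.88°

From the normal: θ₁ = 90° − 74.1° = 15.9°.
Snell's law across each interface conserves sin θ / V, so sin θ_3 = V_3·sin θ₁/V₁.
sin θ_3 = 1354 × sin 15.9° / 768 = 0.4830.
θ_3 = arcsin 0.4830 = 28.88°.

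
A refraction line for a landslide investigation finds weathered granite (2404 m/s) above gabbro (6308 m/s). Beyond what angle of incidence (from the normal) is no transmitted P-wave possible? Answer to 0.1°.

22.4°

Critical incidence: sin θ_c = V₁/V₂ = 2404/6308 = 0.3811.
θ_c = arcsin 0.3811 = 22.40°.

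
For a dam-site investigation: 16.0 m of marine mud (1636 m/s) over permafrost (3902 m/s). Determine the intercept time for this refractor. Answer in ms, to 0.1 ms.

17.8 ms

tᵢ = 2h·√(V₂²−V₁²)/(V₁V₂).
√(V₂²−V₁²) = √(3902²−1636²) = 3542.5 m/s.
tᵢ = 2·16.0·3542.5/(1636·3902) = 0.01776 s.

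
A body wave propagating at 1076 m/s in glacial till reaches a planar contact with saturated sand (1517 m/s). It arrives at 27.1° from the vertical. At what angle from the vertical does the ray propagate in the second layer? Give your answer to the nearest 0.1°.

Snell's law: sin θ₂ = (V₂/V₁)·sin θ₁ = (1517/1076)·sin 27.1° = 0.6423.
θ₂ = arcsin 0.6423 = 39.96° from the normal.

40.0°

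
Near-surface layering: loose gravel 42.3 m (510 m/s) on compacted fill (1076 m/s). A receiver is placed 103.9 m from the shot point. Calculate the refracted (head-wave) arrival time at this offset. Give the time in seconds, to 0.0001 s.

t = x/V₂ + 2h·√(V₂²−V₁²)/(V₁V₂).
√(V₂²−V₁²) = √(1076²−510²) = 947.5 m/s; delay term = 2·42.3·947.5/(510·1076) = 0.14607 s.
t = 103.9/1076 + 0.14607 = 0.24263 s.

0.2426 s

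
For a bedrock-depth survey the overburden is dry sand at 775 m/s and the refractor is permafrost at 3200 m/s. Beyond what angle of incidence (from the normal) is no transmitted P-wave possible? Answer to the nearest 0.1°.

14.0°

Critical incidence: sin θ_c = V₁/V₂ = 775/3200 = 0.2422.
θ_c = arcsin 0.2422 = 14.02°.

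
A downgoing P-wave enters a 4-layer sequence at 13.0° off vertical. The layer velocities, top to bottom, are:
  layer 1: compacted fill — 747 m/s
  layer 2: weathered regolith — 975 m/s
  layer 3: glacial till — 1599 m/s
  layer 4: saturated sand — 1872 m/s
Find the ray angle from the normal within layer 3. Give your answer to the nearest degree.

29°

Ray parameter p = sin 13.0° / 747 = 3.0114e-04 s/m.
sin θ_3 = p·V_3 = 3.0114e-04 × 1599 = 0.4815.
θ_3 = 28.78° from the vertical.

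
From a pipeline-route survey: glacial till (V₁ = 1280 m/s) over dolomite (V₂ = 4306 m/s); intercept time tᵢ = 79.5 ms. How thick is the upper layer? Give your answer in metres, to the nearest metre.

h = tᵢ·V₁·V₂ / (2·√(V₂²−V₁²)).
√(V₂²−V₁²) = √(4306² − 1280²) = 4111.4 m/s.
h = 0.0795 s × 1280 × 4306 / (2 × 4111.4) = 53.29 m.

53 m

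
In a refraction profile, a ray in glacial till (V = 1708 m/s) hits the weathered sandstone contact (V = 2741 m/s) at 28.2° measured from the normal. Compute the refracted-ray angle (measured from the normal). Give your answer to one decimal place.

sin θ₁/V₁ = sin θ₂/V₂ ⇒ sin θ₂ = 2741·sin 28.2°/1708 = 2741·0.4726/1708 = 0.7583.
θ₂ = arcsin 0.7583 = 49.32° from the normal.

49.3°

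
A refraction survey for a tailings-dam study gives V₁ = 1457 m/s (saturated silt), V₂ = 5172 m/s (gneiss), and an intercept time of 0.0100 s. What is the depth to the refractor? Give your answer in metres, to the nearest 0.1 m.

θ_c = arcsin(1457/5172) = 16.36°; cos θ_c = 0.9595.
tᵢ = 2h cos θ_c/V₁ ⇒ h = tᵢ·V₁/(2 cos θ_c) = 0.01·1457/(2·0.9595) = 7.59 m.

7.6 m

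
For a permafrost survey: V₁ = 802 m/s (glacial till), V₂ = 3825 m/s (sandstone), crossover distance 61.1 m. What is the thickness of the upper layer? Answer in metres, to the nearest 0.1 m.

x_cross = 2h·√((V₂+V₁)/(V₂−V₁)) → h = x_cross / (2·√((V₂+V₁)/(V₂−V₁))).
√((V₂+V₁)/(V₂−V₁)) = √((3825+802)/(3825−802)) = 1.2372.
h = 61.1 / (2·1.2372) = 24.69 m.

24.7 m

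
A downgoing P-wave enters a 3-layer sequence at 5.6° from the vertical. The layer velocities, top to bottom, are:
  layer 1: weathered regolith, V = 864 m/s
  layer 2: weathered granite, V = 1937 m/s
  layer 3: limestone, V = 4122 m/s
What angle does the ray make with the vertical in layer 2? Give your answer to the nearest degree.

13°

Snell's law across each interface conserves sin θ / V, so sin θ_2 = V_2·sin θ₁/V₁.
sin θ_2 = 1937 × sin 5.6° / 864 = 0.2188.
θ_2 = 12.64° from the vertical.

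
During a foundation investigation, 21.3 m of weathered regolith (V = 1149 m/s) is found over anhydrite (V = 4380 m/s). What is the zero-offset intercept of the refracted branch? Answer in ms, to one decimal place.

tᵢ = 2h·√(V₂²−V₁²)/(V₁V₂).
√(V₂²−V₁²) = √(4380²−1149²) = 4226.6 m/s.
tᵢ = 2·21.3·4226.6/(1149·4380) = 0.03578 s.

35.8 ms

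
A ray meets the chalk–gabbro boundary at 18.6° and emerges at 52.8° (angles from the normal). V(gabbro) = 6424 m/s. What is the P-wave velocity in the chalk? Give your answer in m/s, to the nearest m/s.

sin 18.6° = 0.3190; sin 52.8° = 0.7965.
V₁ = V₂·(sin θ₁/sin θ₂) = 6424·(0.3190/0.7965) = 2572.40 m/s.

2572 m/s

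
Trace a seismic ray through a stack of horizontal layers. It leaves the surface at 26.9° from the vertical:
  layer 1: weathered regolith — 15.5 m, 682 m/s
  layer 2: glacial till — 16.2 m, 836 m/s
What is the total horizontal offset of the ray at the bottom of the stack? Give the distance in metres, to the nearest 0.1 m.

18.7 m

Apply Snell's law at each interface; in layer i the horizontal offset is hᵢ·tan θᵢ.
Layer 1: θ = 26.90°; offset = 15.5·tan 26.90° = 7.864 m.
Layer 2: sin θ = 836·sin 26.9°/682 = 0.5546, θ = 33.68°; offset = 16.2·tan 33.68° = 10.797 m.
Σ offsets = 18.661 m.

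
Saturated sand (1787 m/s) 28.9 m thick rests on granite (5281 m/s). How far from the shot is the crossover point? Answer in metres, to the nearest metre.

θ_c = arcsin(1787/5281) = 19.78°, so cos θ_c = 0.9410 and tᵢ = 2h cos θ_c/V₁ = 0.0304 s.
At crossover x/V₁ = x/V₂ + tᵢ ⇒ x = tᵢ/(1/V₁ − 1/V₂) = 0.03044/(5.5960e-04 − 1.8936e-04) = 82.21 m.

82 m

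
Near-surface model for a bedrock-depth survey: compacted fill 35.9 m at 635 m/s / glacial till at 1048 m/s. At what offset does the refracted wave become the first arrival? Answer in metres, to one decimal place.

144.9 m

θ_c = arcsin(635/1048) = 37.29°, so cos θ_c = 0.7955 and tᵢ = 2h cos θ_c/V₁ = 0.0900 s.
At crossover x/V₁ = x/V₂ + tᵢ ⇒ x = tᵢ/(1/V₁ − 1/V₂) = 0.08995/(1.5748e-03 − 9.5420e-04) = 144.94 m.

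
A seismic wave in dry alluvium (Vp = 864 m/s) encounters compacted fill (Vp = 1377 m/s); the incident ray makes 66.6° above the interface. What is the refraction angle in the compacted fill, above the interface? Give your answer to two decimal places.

50.73°

Angle from the normal: 90° − 66.6° = 23.4°.
Snell's law: sin θ₂ = (V₂/V₁)·sin θ₁ = (1377/864)·sin 23.4° = 0.6330.
θ₂ = sin⁻¹(0.6330) = 39.27° (from vertical).
From the interface: 90° − 39.27° = 50.73°.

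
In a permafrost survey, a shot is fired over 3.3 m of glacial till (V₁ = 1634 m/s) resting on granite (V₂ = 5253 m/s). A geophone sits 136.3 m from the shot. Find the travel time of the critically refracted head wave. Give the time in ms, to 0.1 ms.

t = x/V₂ + 2h·√(V₂²−V₁²)/(V₁V₂).
√(V₂²−V₁²) = √(5253²−1634²) = 4992.4 m/s; delay term = 2·3.3·4992.4/(1634·5253) = 0.00384 s.
t = 136.3/5253 + 0.00384 = 0.02979 s.

29.8 ms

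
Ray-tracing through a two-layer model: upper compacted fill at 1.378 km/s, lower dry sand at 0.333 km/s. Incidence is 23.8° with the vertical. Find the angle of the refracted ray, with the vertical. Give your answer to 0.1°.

sin θ₁/V₁ = sin θ₂/V₂ ⇒ sin θ₂ = 0.333·sin 23.8°/1.378 = 0.333·0.4035/1.378 = 0.0975.
θ₂ = sin⁻¹(0.0975) = 5.60° (from vertical).

5.6°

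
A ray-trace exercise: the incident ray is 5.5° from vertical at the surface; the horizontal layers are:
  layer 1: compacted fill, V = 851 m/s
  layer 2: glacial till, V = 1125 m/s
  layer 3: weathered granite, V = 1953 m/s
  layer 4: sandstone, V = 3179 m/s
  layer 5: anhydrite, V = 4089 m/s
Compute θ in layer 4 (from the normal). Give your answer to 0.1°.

21.0°

Ray parameter p = sin 5.5° / 851 = 1.1263e-04 s/m.
sin θ_4 = p·V_4 = 1.1263e-04 × 3179 = 0.3580.
θ_4 = arcsin 0.3580 = 20.98°.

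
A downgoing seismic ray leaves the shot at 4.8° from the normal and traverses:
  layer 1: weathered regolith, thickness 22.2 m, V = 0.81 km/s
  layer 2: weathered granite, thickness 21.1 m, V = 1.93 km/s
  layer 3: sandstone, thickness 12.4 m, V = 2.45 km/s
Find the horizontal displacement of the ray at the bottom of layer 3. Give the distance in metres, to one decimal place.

Apply Snell's law at each interface; in layer i the horizontal offset is hᵢ·tan θᵢ.
Layer 1: θ = 4.80°; offset = 22.2·tan 4.80° = 1.864 m.
Layer 2: sin θ = 1.93·sin 4.8°/0.81 = 0.1994, θ = 11.50°; offset = 21.1·tan 11.50° = 4.293 m.
Layer 3: sin θ = 2.45·sin 4.8°/0.81 = 0.2531, θ = 14.66°; offset = 12.4·tan 14.66° = 3.244 m.
Total horizontal offset = 9.401 m.

9.4 m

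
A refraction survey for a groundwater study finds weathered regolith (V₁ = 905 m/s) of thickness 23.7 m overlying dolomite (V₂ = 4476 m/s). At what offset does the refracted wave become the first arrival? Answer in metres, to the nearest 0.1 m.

58.2 m

θ_c = arcsin(905/4476) = 11.67°, so cos θ_c = 0.9793 and tᵢ = 2h cos θ_c/V₁ = 0.0513 s.
At crossover x/V₁ = x/V₂ + tᵢ ⇒ x = tᵢ/(1/V₁ − 1/V₂) = 0.05129/(1.1050e-03 − 2.2341e-04) = 58.19 m.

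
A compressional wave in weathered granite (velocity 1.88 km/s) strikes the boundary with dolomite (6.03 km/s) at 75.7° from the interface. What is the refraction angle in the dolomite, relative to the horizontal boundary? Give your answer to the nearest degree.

38°

Angle from the normal: 90° − 75.7° = 14.3°.
Snell's law: sin θ₂ = (V₂/V₁)·sin θ₁ = (6.03/1.88)·sin 14.3° = 0.7922.
θ₂ = arcsin 0.7922 = 52.39° from the normal.
From the interface: 90° − 52.39° = 37.61°.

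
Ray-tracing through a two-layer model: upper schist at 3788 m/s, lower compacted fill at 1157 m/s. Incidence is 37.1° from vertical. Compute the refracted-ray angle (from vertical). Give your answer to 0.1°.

10.6°

sin θ₁/V₁ = sin θ₂/V₂ ⇒ sin θ₂ = 1157·sin 37.1°/3788 = 1157·0.6032/3788 = 0.1842.
θ₂ = arcsin 0.1842 = 10.62° from the normal.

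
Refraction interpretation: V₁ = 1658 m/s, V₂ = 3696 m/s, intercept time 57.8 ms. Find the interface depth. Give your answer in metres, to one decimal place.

53.6 m

h = tᵢ·V₁·V₂ / (2·√(V₂²−V₁²)).
√(V₂²−V₁²) = √(3696² − 1658²) = 3303.2 m/s.
h = 0.0578 s × 1658 × 3696 / (2 × 3303.2) = 53.61 m.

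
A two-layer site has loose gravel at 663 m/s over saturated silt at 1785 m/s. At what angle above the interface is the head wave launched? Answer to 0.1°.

Critical incidence: sin θ_c = V₁/V₂ = 663/1785 = 0.3714.
θ_c = arcsin 0.3714 = 21.80°.
Measured from the interface: 90° − 21.80° = 68.20°.

68.2°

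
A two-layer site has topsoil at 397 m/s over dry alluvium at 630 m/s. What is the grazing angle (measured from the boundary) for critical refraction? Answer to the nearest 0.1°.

At critical incidence the refracted ray runs along the interface (θ₂ = 90°), so sin θ_c = V₁/V₂.
θ_c = arcsin(397/630) = arcsin 0.6302 = 39.06°.
Measured from the interface: 90° − 39.06° = 50.94°.

50.9°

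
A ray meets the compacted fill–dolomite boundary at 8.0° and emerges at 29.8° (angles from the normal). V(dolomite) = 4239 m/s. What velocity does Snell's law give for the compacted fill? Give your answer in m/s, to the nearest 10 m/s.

1190 m/s

sin 8.0° = 0.1392; sin 29.8° = 0.4970.
V₁ = V₂·(sin θ₁/sin θ₂) = 4239·(0.1392/0.4970) = 1187.09 m/s.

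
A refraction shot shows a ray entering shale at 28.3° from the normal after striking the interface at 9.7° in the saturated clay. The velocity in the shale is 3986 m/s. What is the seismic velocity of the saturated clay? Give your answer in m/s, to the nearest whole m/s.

1417 m/s

Snell's law: sin 9.7°/V₁ = sin 28.3°/V₂.
V₁ = V₂·sin 9.7°/sin 28.3° = 3986 × 0.3554 = 1416.61 m/s.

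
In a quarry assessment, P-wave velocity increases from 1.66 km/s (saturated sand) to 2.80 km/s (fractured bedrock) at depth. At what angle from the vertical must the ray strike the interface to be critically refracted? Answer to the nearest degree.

36°

Critical incidence: sin θ_c = V₁/V₂ = 1.66/2.80 = 0.5929.
θ_c = arcsin 0.5929 = 36.36°.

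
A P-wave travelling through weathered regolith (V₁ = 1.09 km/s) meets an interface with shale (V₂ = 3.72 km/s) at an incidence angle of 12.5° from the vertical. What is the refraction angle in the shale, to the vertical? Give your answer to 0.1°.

Snell's law: sin θ₂ = (V₂/V₁)·sin θ₁ = (3.72/1.09)·sin 12.5° = 0.7387.
θ₂ = arcsin 0.7387 = 47.62° from the normal.

47.6°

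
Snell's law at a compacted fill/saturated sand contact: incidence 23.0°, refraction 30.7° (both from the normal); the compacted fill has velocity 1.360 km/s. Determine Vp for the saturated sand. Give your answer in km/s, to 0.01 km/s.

1.78 km/s

sin 23.0° = 0.3907; sin 30.7° = 0.5105.
V₂ = V₁·(sin θ₂/sin θ₁) = 1.360·(0.5105/0.3907) = 1.78 km/s.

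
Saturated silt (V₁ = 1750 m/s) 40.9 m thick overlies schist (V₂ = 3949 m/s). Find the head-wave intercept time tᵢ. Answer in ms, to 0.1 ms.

tᵢ = 2h·√(V₂²−V₁²)/(V₁V₂).
√(V₂²−V₁²) = √(3949²−1750²) = 3540.1 m/s.
tᵢ = 2·40.9·3540.1/(1750·3949) = 0.04190 s.

41.9 ms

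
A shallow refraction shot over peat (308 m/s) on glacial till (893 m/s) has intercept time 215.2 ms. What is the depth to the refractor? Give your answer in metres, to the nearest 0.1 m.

35.3 m

θ_c = arcsin(308/893) = 20.18°; cos θ_c = 0.9386.
tᵢ = 2h cos θ_c/V₁ ⇒ h = tᵢ·V₁/(2 cos θ_c) = 0.2152·308/(2·0.9386) = 35.31 m.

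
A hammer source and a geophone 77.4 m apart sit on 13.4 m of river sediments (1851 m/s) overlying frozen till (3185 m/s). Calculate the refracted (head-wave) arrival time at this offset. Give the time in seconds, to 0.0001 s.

0.0361 s

θ_c = arcsin(V₁/V₂) = arcsin(1851/3185) = 35.53°, cos θ_c = 0.8138.
Intercept time tᵢ = 2h cos θ_c / V₁ = 2·13.4·0.8138/1851 = 0.01178 s.
t = x/V₂ + tᵢ = 77.4/3185 + 0.01178 = 0.03608 s.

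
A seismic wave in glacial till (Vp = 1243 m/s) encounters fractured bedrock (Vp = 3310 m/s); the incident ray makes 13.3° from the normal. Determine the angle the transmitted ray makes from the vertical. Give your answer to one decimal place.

sin θ₁/V₁ = sin θ₂/V₂ ⇒ sin θ₂ = 3310·sin 13.3°/1243 = 3310·0.2300/1243 = 0.6126.
θ₂ = arcsin 0.6126 = 37.78° from the normal.

37.8°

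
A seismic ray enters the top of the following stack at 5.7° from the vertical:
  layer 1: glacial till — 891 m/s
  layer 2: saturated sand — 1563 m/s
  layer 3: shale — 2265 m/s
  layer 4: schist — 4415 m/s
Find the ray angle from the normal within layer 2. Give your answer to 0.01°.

10.03°

Snell's law across each interface conserves sin θ / V, so sin θ_2 = V_2·sin θ₁/V₁.
sin θ_2 = 1563 × sin 5.7° / 891 = 0.1742.
θ_2 = arcsin 0.1742 = 10.03°.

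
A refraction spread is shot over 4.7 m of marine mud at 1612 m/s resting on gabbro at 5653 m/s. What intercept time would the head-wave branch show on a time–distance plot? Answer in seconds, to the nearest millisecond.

tᵢ = 2h·√(V₂²−V₁²)/(V₁V₂).
√(V₂²−V₁²) = √(5653²−1612²) = 5418.3 m/s.
tᵢ = 2·4.7·5418.3/(1612·5653) = 0.00559 s.

0.006 s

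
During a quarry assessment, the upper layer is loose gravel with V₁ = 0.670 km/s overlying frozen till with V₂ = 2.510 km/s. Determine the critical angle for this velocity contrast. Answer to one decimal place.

15.5°

At critical incidence the refracted ray runs along the interface (θ₂ = 90°), so sin θ_c = V₁/V₂.
θ_c = arcsin(0.670/2.510) = arcsin 0.2669 = 15.48°.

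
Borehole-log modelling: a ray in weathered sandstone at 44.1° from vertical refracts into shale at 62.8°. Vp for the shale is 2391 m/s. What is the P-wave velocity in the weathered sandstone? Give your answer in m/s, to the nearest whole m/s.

Snell's law: sin 44.1°/V₁ = sin 62.8°/V₂.
V₁ = V₂·sin 44.1°/sin 62.8° = 2391 × 0.7824 = 1870.81 m/s.

1871 m/s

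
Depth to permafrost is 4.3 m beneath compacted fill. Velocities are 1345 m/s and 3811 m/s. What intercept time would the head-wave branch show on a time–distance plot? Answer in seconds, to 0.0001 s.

0.0060 s

tᵢ = 2h·√(V₂²−V₁²)/(V₁V₂).
√(V₂²−V₁²) = √(3811²−1345²) = 3565.8 m/s.
tᵢ = 2·4.3·3565.8/(1345·3811) = 0.00598 s.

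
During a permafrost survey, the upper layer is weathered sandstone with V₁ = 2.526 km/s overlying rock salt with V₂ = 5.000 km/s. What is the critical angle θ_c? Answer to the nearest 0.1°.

30.3°

Critical incidence: sin θ_c = V₁/V₂ = 2.526/5.000 = 0.5052.
θ_c = arcsin 0.5052 = 30.34°.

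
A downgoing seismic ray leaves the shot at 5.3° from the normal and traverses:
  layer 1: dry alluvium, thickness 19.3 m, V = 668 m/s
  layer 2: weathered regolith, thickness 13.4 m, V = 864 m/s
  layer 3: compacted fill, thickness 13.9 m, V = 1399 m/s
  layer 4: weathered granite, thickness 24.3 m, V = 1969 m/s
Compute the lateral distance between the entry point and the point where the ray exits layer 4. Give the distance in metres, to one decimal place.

13.0 m

Ray parameter p = sin 5.3° / 668 m/s = 1.3828e-04 s/m.
Layer 1: θ = 5.30°; offset = 19.3·tan 5.30° = 1.790 m.
Layer 2: sin θ = p·864 = 0.1195 → θ = 6.86°; offset = 13.4·tan 6.86° = 1.612 m.
Layer 3: sin θ = p·1399 = 0.1935 → θ = 11.15°; offset = 13.9·tan 11.15° = 2.741 m.
Layer 4: sin θ = p·1969 = 0.2723 → θ = 15.80°; offset = 24.3·tan 15.80° = 6.876 m.
Summing the layer offsets gives 13.020 m.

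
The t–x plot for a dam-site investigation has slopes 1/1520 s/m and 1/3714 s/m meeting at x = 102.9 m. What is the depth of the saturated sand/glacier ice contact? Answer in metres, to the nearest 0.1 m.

x_cross = 2h·√((V₂+V₁)/(V₂−V₁)) → h = x_cross / (2·√((V₂+V₁)/(V₂−V₁))).
√((V₂+V₁)/(V₂−V₁)) = √((3714+1520)/(3714−1520)) = 1.5445.
h = 102.9 / (2·1.5445) = 33.31 m.

33.3 m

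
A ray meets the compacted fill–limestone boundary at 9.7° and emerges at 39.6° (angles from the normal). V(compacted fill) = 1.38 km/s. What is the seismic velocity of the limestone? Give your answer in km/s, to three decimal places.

sin 9.7° = 0.1685; sin 39.6° = 0.6374.
V₂ = V₁·(sin θ₂/sin θ₁) = 1.38·(0.6374/0.1685) = 5.221 km/s.

5.221 km/s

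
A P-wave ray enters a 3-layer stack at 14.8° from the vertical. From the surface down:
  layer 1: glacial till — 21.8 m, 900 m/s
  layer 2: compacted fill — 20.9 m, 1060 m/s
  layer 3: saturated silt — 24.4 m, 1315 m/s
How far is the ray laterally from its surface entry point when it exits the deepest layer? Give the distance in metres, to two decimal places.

Ray parameter p = sin 14.8° / 900 m/s = 2.8383e-04 s/m.
Layer 1: θ = 14.80°; offset = 21.8·tan 14.80° = 5.7598 m.
Layer 2: sin θ = p·1060 = 0.3009 → θ = 17.51°; offset = 20.9·tan 17.51° = 6.5934 m.
Layer 3: sin θ = p·1315 = 0.3732 → θ = 21.92°; offset = 24.4·tan 21.92° = 9.8163 m.
Σ offsets = 22.1695 m.

22.17 m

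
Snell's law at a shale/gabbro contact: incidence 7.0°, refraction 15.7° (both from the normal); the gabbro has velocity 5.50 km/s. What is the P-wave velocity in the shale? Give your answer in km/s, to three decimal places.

sin 7.0° = 0.1219; sin 15.7° = 0.2706.
V₁ = V₂·(sin θ₁/sin θ₂) = 5.50·(0.1219/0.2706) = 2.477 km/s.

2.477 km/s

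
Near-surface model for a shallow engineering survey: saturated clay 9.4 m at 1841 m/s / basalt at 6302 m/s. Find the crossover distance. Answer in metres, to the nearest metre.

25 m

θ_c = arcsin(1841/6302) = 16.99°, so cos θ_c = 0.9564 and tᵢ = 2h cos θ_c/V₁ = 0.0098 s.
At crossover x/V₁ = x/V₂ + tᵢ ⇒ x = tᵢ/(1/V₁ − 1/V₂) = 0.00977/(5.4318e-04 − 1.5868e-04) = 25.40 m.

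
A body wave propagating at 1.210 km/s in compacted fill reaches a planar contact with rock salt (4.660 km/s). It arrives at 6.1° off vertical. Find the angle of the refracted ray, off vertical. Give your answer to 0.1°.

sin θ₁/V₁ = sin θ₂/V₂ ⇒ sin θ₂ = 4.660·sin 6.1°/1.210 = 4.660·0.1063/1.210 = 0.4092.
θ₂ = arcsin 0.4092 = 24.16° from the normal.

24.2°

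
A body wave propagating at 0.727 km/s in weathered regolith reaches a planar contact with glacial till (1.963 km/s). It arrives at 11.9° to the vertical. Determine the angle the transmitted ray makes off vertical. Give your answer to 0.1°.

33.8°

sin θ₁/V₁ = sin θ₂/V₂ ⇒ sin θ₂ = 1.963·sin 11.9°/0.727 = 1.963·0.2062/0.727 = 0.5568.
θ₂ = sin⁻¹(0.5568) = 33.83° (from vertical).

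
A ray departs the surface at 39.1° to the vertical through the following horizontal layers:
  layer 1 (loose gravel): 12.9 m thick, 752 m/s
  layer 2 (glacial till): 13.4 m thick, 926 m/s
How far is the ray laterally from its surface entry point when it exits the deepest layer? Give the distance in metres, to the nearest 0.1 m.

27.0 m

Apply Snell's law at each interface; in layer i the horizontal offset is hᵢ·tan θᵢ.
Layer 1: θ = 39.10°; offset = 12.9·tan 39.10° = 10.484 m.
Layer 2: sin θ = 926·sin 39.1°/752 = 0.7766, θ = 50.95°; offset = 13.4·tan 50.95° = 16.519 m.
Summing the layer offsets gives 27.002 m.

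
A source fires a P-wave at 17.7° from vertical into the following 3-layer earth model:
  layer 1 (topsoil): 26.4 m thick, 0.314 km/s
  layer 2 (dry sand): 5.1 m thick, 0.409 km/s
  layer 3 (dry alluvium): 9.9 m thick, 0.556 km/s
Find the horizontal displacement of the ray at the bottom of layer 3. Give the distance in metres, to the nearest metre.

Ray parameter p = sin 17.7° / 0.314 km/s = 9.6826e-01 s/km.
Layer 1: θ = 17.70°; offset = 26.4·tan 17.70° = 8.425 m.
Layer 2: sin θ = p·0.409 = 0.3960 → θ = 23.33°; offset = 5.1·tan 23.33° = 2.200 m.
Layer 3: sin θ = p·0.556 = 0.5384 → θ = 32.57°; offset = 9.9·tan 32.57° = 6.324 m.
Total horizontal offset = 16.949 m.

17 m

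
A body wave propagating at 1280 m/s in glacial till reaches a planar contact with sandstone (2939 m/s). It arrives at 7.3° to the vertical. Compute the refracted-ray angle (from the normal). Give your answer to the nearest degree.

sin θ₁/V₁ = sin θ₂/V₂ ⇒ sin θ₂ = 2939·sin 7.3°/1280 = 2939·0.1271/1280 = 0.2918.
θ₂ = arcsin 0.2918 = 16.96° from the normal.

17°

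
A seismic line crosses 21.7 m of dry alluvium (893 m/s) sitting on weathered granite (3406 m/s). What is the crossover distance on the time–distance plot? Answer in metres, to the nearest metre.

x_cross = 2h·√((V₂+V₁)/(V₂−V₁)).
(V₂+V₁)/(V₂−V₁) = (3406+893)/(3406−893) = 1.7107; √ = 1.3079.
x_cross = 2·21.7·1.3079 = 56.76 m.

57 m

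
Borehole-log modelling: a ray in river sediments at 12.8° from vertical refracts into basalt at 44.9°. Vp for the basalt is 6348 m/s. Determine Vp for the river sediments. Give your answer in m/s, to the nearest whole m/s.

sin 12.8° = 0.2215; sin 44.9° = 0.7059.
V₁ = V₂·(sin θ₁/sin θ₂) = 6348·(0.2215/0.7059) = 1992.42 m/s.

1992 m/s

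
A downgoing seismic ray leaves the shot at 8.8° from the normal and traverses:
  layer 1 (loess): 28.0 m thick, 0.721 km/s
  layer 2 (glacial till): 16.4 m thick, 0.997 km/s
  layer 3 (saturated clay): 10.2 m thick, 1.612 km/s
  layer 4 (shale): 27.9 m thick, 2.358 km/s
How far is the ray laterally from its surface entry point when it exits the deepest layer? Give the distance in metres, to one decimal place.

27.7 m

Ray parameter p = sin 8.8° / 0.721 km/s = 2.1219e-01 s/km.
Layer 1: θ = 8.80°; offset = 28.0·tan 8.80° = 4.335 m.
Layer 2: sin θ = p·0.997 = 0.2115 → θ = 12.21°; offset = 16.4·tan 12.21° = 3.550 m.
Layer 3: sin θ = p·1.612 = 0.3420 → θ = 20.00°; offset = 10.2·tan 20.00° = 3.713 m.
Layer 4: sin θ = p·2.358 = 0.5003 → θ = 30.02°; offset = 27.9·tan 30.02° = 16.122 m.
Summing the layer offsets gives 27.720 m.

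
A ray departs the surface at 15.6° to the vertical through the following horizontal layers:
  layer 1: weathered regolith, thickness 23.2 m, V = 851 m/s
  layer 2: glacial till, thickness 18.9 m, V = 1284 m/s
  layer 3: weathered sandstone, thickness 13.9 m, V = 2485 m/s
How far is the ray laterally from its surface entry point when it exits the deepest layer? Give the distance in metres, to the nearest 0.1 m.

32.5 m

Ray parameter p = sin 15.6° / 851 m/s = 3.1600e-04 s/m.
Layer 1: θ = 15.60°; offset = 23.2·tan 15.60° = 6.478 m.
Layer 2: sin θ = p·1284 = 0.4057 → θ = 23.94°; offset = 18.9·tan 23.94° = 8.390 m.
Layer 3: sin θ = p·2485 = 0.7853 → θ = 51.75°; offset = 13.9·tan 51.75° = 17.629 m.
Σ offsets = 32.497 m.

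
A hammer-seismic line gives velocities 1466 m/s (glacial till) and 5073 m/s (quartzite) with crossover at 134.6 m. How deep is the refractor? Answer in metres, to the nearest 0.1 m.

h = (x_cross/2)·√((V₂−V₁)/(V₂+V₁)).
(V₂−V₁)/(V₂+V₁) = (5073−1466)/(5073+1466) = 0.5516; √ = 0.7427.
h = (134.6/2)·0.7427 = 49.98 m.

50.0 m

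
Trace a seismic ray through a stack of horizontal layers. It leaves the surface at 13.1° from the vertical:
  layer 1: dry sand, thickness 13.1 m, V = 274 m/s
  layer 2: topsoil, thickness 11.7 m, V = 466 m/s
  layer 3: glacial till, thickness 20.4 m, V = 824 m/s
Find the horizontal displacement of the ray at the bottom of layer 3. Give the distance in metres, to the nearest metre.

27 m

Ray parameter p = sin 13.1° / 274 m/s = 8.2719e-04 s/m.
Layer 1: θ = 13.10°; offset = 13.1·tan 13.10° = 3.048 m.
Layer 2: sin θ = p·466 = 0.3855 → θ = 22.67°; offset = 11.7·tan 22.67° = 4.888 m.
Layer 3: sin θ = p·824 = 0.6816 → θ = 42.97°; offset = 20.4·tan 42.97° = 19.003 m.
Total horizontal offset = 26.939 m.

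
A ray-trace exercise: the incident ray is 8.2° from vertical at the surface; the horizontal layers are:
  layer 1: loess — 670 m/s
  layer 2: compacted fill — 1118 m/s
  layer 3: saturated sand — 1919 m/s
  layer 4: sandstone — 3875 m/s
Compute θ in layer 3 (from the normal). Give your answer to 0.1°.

24.1°

Ray parameter p = sin 8.2° / 670 = 2.1288e-04 s/m.
sin θ_3 = p·V_3 = 2.1288e-04 × 1919 = 0.4085.
θ_3 = 24.11° from the vertical.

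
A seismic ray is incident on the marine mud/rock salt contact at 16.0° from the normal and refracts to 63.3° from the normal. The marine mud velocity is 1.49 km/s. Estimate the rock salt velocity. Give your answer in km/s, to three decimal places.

Snell's law: sin 16.0°/V₁ = sin 63.3°/V₂.
V₂ = V₁·sin 63.3°/sin 16.0° = 1.49 × 3.2411 = 4.829 km/s.

4.829 km/s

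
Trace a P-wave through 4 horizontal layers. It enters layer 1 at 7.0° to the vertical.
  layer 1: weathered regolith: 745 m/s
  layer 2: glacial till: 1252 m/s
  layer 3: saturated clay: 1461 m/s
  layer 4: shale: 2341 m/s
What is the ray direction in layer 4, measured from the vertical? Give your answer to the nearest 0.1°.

22.5°

Snell's law across each interface conserves sin θ / V, so sin θ_4 = V_4·sin θ₁/V₁.
sin θ_4 = 2341 × sin 7.0° / 745 = 0.3829.
θ_4 = arcsin 0.3829 = 22.52°.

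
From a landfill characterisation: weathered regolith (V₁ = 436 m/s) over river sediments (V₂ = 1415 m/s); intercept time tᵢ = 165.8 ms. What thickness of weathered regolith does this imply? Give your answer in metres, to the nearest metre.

38 m

θ_c = arcsin(436/1415) = 17.95°; cos θ_c = 0.9513.
tᵢ = 2h cos θ_c/V₁ ⇒ h = tᵢ·V₁/(2 cos θ_c) = 0.1658·436/(2·0.9513) = 37.99 m.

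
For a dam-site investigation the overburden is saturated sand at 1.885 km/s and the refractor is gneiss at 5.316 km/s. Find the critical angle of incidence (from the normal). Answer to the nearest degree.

21°

At critical incidence the refracted ray runs along the interface (θ₂ = 90°), so sin θ_c = V₁/V₂.
θ_c = arcsin(1.885/5.316) = arcsin 0.3546 = 20.77°.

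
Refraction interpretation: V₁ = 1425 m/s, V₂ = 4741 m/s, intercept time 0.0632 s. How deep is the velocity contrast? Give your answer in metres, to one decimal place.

h = tᵢ·V₁·V₂ / (2·√(V₂²−V₁²)).
√(V₂²−V₁²) = √(4741² − 1425²) = 4521.8 m/s.
h = 0.0632 s × 1425 × 4741 / (2 × 4521.8) = 47.21 m.

47.2 m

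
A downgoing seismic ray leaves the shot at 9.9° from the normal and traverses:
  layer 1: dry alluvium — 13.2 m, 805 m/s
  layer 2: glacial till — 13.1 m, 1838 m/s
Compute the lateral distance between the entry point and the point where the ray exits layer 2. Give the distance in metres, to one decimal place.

Ray parameter p = sin 9.9° / 805 m/s = 2.1358e-04 s/m.
Layer 1: θ = 9.90°; offset = 13.2·tan 9.90° = 2.304 m.
Layer 2: sin θ = p·1838 = 0.3926 → θ = 23.11°; offset = 13.1·tan 23.11° = 5.591 m.
Total horizontal offset = 7.895 m.

7.9 m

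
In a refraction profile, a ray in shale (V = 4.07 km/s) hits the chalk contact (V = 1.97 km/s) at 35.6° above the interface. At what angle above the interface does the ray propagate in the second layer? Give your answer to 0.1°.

Convert to the normal: θ₁ = 90° − 35.6° = 54.4°.
Snell's law: sin θ₂ = (V₂/V₁)·sin θ₁ = (1.97/4.07)·sin 54.4° = 0.3936.
θ₂ = sin⁻¹(0.3936) = 23.18° (from vertical).
From the interface: 90° − 23.18° = 66.82°.

66.8°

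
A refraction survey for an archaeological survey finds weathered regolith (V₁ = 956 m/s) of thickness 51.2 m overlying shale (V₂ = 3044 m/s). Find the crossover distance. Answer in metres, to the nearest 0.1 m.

θ_c = arcsin(956/3044) = 18.30°, so cos θ_c = 0.9494 and tᵢ = 2h cos θ_c/V₁ = 0.1017 s.
At crossover x/V₁ = x/V₂ + tᵢ ⇒ x = tᵢ/(1/V₁ − 1/V₂) = 0.10169/(1.0460e-03 − 3.2852e-04) = 141.73 m.

141.7 m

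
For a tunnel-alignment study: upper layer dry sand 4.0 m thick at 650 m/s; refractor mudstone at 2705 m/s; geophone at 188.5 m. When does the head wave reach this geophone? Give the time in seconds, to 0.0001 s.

0.0816 s

t = x/V₂ + 2h·√(V₂²−V₁²)/(V₁V₂).
√(V₂²−V₁²) = √(2705²−650²) = 2625.7 m/s; delay term = 2·4.0·2625.7/(650·2705) = 0.01195 s.
t = 188.5/2705 + 0.01195 = 0.08163 s.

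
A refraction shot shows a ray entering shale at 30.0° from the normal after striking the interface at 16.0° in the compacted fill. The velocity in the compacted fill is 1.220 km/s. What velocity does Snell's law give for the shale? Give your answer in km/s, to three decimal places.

sin 16.0° = 0.2756; sin 30.0° = 0.5000.
V₂ = V₁·(sin θ₂/sin θ₁) = 1.220·(0.5000/0.2756) = 2.213 km/s.

2.213 km/s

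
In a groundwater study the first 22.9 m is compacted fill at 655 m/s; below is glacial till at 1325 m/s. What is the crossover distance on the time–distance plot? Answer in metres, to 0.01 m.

78.73 m

θ_c = arcsin(655/1325) = 29.63°, so cos θ_c = 0.8693 and tᵢ = 2h cos θ_c/V₁ = 0.0608 s.
At crossover x/V₁ = x/V₂ + tᵢ ⇒ x = tᵢ/(1/V₁ − 1/V₂) = 0.06078/(1.5267e-03 − 7.5472e-04) = 78.73 m.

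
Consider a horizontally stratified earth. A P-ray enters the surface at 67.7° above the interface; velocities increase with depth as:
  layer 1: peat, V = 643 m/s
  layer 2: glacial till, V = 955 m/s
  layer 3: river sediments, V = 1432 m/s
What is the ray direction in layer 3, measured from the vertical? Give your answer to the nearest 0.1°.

57.7°

From the normal: θ₁ = 90° − 67.7° = 22.3°.
Snell's law across each interface conserves sin θ / V, so sin θ_3 = V_3·sin θ₁/V₁.
sin θ_3 = 1432 × sin 22.3° / 643 = 0.8451.
θ_3 = arcsin 0.8451 = 57.68°.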